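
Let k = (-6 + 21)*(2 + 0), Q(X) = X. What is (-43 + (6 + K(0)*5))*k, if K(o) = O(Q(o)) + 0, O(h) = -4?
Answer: -1710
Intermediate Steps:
k = 30 (k = 15*2 = 30)
K(o) = -4 (K(o) = -4 + 0 = -4)
(-43 + (6 + K(0)*5))*k = (-43 + (6 - 4*5))*30 = (-43 + (6 - 20))*30 = (-43 - 14)*30 = -57*30 = -1710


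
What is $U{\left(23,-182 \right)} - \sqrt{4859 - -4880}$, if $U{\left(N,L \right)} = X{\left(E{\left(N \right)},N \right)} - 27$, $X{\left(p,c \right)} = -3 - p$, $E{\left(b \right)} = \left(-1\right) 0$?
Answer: $-30 - \sqrt{9739} \approx -128.69$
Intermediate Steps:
$E{\left(b \right)} = 0$
$U{\left(N,L \right)} = -30$ ($U{\left(N,L \right)} = \left(-3 - 0\right) - 27 = \left(-3 + 0\right) - 27 = -3 - 27 = -30$)
$U{\left(23,-182 \right)} - \sqrt{4859 - -4880} = -30 - \sqrt{4859 - -4880} = -30 - \sqrt{4859 + 4880} = -30 - \sqrt{9739}$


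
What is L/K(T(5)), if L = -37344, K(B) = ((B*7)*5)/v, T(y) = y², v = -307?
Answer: 11464608/875 ≈ 13102.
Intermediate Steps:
K(B) = -35*B/307 (K(B) = ((B*7)*5)/(-307) = ((7*B)*5)*(-1/307) = (35*B)*(-1/307) = -35*B/307)
L/K(T(5)) = -37344/((-35/307*5²)) = -37344/((-35/307*25)) = -37344/(-875/307) = -37344*(-307/875) = 11464608/875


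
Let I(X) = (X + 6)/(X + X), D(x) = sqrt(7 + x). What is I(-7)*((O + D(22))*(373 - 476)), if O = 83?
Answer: -8549/14 - 103*sqrt(29)/14 ≈ -650.26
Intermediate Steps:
I(X) = (6 + X)/(2*X) (I(X) = (6 + X)/((2*X)) = (6 + X)*(1/(2*X)) = (6 + X)/(2*X))
I(-7)*((O + D(22))*(373 - 476)) = ((1/2)*(6 - 7)/(-7))*((83 + sqrt(7 + 22))*(373 - 476)) = ((1/2)*(-1/7)*(-1))*((83 + sqrt(29))*(-103)) = (-8549 - 103*sqrt(29))/14 = -8549/14 - 103*sqrt(29)/14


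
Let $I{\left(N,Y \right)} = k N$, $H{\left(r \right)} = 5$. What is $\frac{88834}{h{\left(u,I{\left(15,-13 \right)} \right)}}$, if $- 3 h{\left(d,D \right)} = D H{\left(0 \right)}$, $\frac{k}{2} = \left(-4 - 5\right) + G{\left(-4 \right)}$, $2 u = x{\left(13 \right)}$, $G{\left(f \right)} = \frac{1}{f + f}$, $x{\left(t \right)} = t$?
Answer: $\frac{355336}{1825} \approx 194.7$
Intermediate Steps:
$G{\left(f \right)} = \frac{1}{2 f}$
$u = \frac{13}{2}$ ($u = \frac{1}{2} \cdot 13 = \frac{13}{2} \approx 6.5$)
$k = - \frac{73}{4}$ ($k = 2 \left(\left(-4 - 5\right) + \frac{1}{2 \left(-4\right)}\right) = 2 \left(-9 + \frac{1}{2} \left(- \frac{1}{4}\right)\right) = 2 \left(-9 - \frac{1}{8}\right) = 2 \left(- \frac{73}{8}\right) = - \frac{73}{4} \approx -18.25$)
$I{\left(N,Y \right)} = - \frac{73 N}{4}$
$h{\left(d,D \right)} = - \frac{5 D}{3}$ ($h{\left(d,D \right)} = - \frac{D 5}{3} = - \frac{5 D}{3}$)
$\frac{88834}{h{\left(u,I{\left(15,-13 \right)} \right)}} = \frac{88834}{\left(- \frac{5}{3}\right) \left(\left(- \frac{73}{4}\right) 15\right)} = \frac{88834}{\left(- \frac{5}{3}\right) \left(- \frac{1095}{4}\right)} = \frac{88834}{\frac{1825}{4}} = 88834 \cdot \frac{4}{1825} = \frac{355336}{1825}$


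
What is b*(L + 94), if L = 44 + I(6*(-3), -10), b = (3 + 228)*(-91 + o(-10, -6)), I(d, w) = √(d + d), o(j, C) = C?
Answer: -3092166 - 134442*I ≈ -3.0922e+6 - 1.3444e+5*I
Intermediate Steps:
I(d, w) = √2*√d (I(d, w) = √(2*d) = √2*√d)
b = -22407 (b = (3 + 228)*(-91 - 6) = 231*(-97) = -22407)
L = 44 + 6*I (L = 44 + √2*√(6*(-3)) = 44 + √2*√(-18) = 44 + √2*(3*I*√2) = 44 + 6*I ≈ 44.0 + 6.0*I)
b*(L + 94) = -22407*((44 + 6*I) + 94) = -22407*(138 + 6*I) = -3092166 - 134442*I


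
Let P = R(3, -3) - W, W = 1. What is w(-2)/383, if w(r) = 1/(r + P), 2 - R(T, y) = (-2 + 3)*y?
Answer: 1/766 ≈ 0.0013055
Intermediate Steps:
R(T, y) = 2 - y (R(T, y) = 2 - (-2 + 3)*y = 2 - y)
P = 4 (P = (2 - 1*(-3)) - 1*1 = (2 + 3) - 1 = 5 - 1 = 4)
w(r) = 1/(4 + r) (w(r) = 1/(r + 4) = 1/(4 + r))
w(-2)/383 = 1/(383*(4 - 2)) = (1/383)/2 = (1/383)*(½) = 1/766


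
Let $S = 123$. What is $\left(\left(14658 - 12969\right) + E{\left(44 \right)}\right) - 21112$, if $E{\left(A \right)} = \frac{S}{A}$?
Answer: $- \frac{854489}{44} \approx -19420.0$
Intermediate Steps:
$E{\left(A \right)} = \frac{123}{A}$
$\left(\left(14658 - 12969\right) + E{\left(44 \right)}\right) - 21112 = \left(\left(14658 - 12969\right) + \frac{123}{44}\right) - 21112 = \left(\left(14658 - 12969\right) + 123 \cdot \frac{1}{44}\right) - 21112 = \left(1689 + \frac{123}{44}\right) - 21112 = \frac{74439}{44} - 21112 = - \frac{854489}{44}$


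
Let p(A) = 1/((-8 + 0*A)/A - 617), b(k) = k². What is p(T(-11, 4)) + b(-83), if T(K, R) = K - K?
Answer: 6889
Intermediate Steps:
T(K, R) = 0
p(A) = 1/(-617 - 8/A) (p(A) = 1/((-8 + 0)/A - 617) = 1/(-8/A - 617) = 1/(-617 - 8/A))
p(T(-11, 4)) + b(-83) = -1*0/(8 + 617*0) + (-83)² = -1*0/(8 + 0) + 6889 = -1*0/8 + 6889 = -1*0*⅛ + 6889 = 0 + 6889 = 6889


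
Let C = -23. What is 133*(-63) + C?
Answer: -8402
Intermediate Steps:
133*(-63) + C = 133*(-63) - 23 = -8379 - 23 = -8402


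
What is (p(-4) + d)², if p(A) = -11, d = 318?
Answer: 94249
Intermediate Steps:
(p(-4) + d)² = (-11 + 318)² = 307² = 94249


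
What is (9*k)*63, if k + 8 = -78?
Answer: -48762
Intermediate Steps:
k = -86 (k = -8 - 78 = -86)
(9*k)*63 = (9*(-86))*63 = -774*63 = -48762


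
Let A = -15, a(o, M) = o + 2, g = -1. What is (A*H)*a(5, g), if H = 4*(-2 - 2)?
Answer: 1680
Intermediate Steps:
H = -16 (H = 4*(-4) = -16)
a(o, M) = 2 + o
(A*H)*a(5, g) = (-15*(-16))*(2 + 5) = 240*7 = 1680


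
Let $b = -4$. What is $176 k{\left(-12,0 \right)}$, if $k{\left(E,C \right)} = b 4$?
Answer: $-2816$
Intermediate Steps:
$k{\left(E,C \right)} = -16$ ($k{\left(E,C \right)} = \left(-4\right) 4 = -16$)
$176 k{\left(-12,0 \right)} = 176 \left(-16\right) = -2816$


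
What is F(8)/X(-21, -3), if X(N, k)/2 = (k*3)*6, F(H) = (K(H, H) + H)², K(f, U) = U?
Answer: -64/27 ≈ -2.3704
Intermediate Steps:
F(H) = 4*H² (F(H) = (H + H)² = (2*H)² = 4*H²)
X(N, k) = 36*k (X(N, k) = 2*((k*3)*6) = 2*((3*k)*6) = 2*(18*k) = 36*k)
F(8)/X(-21, -3) = (4*8²)/((36*(-3))) = (4*64)/(-108) = 256*(-1/108) = -64/27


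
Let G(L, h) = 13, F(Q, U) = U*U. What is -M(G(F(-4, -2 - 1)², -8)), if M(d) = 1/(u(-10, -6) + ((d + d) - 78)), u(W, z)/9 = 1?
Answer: 1/43 ≈ 0.023256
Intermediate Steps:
u(W, z) = 9 (u(W, z) = 9*1 = 9)
F(Q, U) = U²
M(d) = 1/(-69 + 2*d) (M(d) = 1/(9 + ((d + d) - 78)) = 1/(9 + (2*d - 78)) = 1/(9 + (-78 + 2*d)) = 1/(-69 + 2*d))
-M(G(F(-4, -2 - 1)², -8)) = -1/(-69 + 2*13) = -1/(-69 + 26) = -1/(-43) = -1*(-1/43) = 1/43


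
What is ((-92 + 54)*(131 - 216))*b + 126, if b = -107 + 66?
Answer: -132304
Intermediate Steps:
b = -41
((-92 + 54)*(131 - 216))*b + 126 = ((-92 + 54)*(131 - 216))*(-41) + 126 = -38*(-85)*(-41) + 126 = 3230*(-41) + 126 = -132430 + 126 = -132304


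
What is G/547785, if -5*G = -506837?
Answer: 506837/2738925 ≈ 0.18505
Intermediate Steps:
G = 506837/5 (G = -1/5*(-506837) = 506837/5 ≈ 1.0137e+5)
G/547785 = (506837/5)/547785 = (506837/5)*(1/547785) = 506837/2738925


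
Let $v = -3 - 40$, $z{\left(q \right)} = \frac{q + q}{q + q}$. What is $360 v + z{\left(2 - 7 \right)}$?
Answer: $-15479$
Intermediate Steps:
$z{\left(q \right)} = 1$ ($z{\left(q \right)} = \frac{2 q}{2 q} = 2 q \frac{1}{2 q} = 1$)
$v = -43$ ($v = -3 - 40 = -43$)
$360 v + z{\left(2 - 7 \right)} = 360 \left(-43\right) + 1 = -15480 + 1 = -15479$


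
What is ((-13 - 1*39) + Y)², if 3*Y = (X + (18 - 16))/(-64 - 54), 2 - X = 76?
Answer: 9339136/3481 ≈ 2682.9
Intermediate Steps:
X = -74 (X = 2 - 1*76 = 2 - 76 = -74)
Y = 12/59 (Y = ((-74 + (18 - 16))/(-64 - 54))/3 = ((-74 + 2)/(-118))/3 = (-72*(-1/118))/3 = (⅓)*(36/59) = 12/59 ≈ 0.20339)
((-13 - 1*39) + Y)² = ((-13 - 1*39) + 12/59)² = ((-13 - 39) + 12/59)² = (-52 + 12/59)² = (-3056/59)² = 9339136/3481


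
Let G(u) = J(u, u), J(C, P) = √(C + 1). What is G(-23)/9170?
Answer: I*√22/9170 ≈ 0.0005115*I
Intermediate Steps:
J(C, P) = √(1 + C)
G(u) = √(1 + u)
G(-23)/9170 = √(1 - 23)/9170 = √(-22)*(1/9170) = (I*√22)*(1/9170) = I*√22/9170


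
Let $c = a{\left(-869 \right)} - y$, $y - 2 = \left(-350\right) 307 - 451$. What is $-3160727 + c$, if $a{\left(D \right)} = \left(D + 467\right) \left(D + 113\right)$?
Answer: $-2748916$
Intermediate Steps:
$a{\left(D \right)} = \left(113 + D\right) \left(467 + D\right)$ ($a{\left(D \right)} = \left(467 + D\right) \left(113 + D\right) = \left(113 + D\right) \left(467 + D\right)$)
$y = -107899$ ($y = 2 - 107901 = -107899$)
$c = 411811$ ($c = \left(52771 + \left(-869\right)^{2} + 580 \left(-869\right)\right) - -107899 = \left(52771 + 755161 - 504020\right) + 107899 = 303912 + 107899 = 411811$)
$-3160727 + c = -3160727 + 411811 = -2748916$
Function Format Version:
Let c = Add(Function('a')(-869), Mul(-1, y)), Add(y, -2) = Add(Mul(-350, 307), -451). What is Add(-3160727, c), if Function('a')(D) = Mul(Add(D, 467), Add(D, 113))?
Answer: -2748916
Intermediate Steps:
Function('a')(D) = Mul(Add(113, D), Add(467, D)) (Function('a')(D) = Mul(Add(467, D), Add(113, D)) = Mul(Add(113, D), Add(467, D)))
y = -107899 (y = Add(2, Add(Mul(-350, 307), -451)) = Add(2, Add(-107450, -451)) = Add(2, -107901) = -107899)
c = 411811 (c = Add(Add(52771, Pow(-869, 2), Mul(580, -869)), Mul(-1, -107899)) = Add(Add(52771, 755161, -504020), 107899) = Add(303912, 107899) = 411811)
Add(-3160727, c) = Add(-3160727, 411811) = -2748916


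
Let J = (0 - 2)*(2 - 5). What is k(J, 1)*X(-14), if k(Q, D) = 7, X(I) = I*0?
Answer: 0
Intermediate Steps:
X(I) = 0
J = 6 (J = -2*(-3) = 6)
k(J, 1)*X(-14) = 7*0 = 0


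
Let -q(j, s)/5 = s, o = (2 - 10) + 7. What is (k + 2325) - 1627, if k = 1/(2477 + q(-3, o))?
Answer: 1732437/2482 ≈ 698.00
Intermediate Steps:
o = -1 (o = -8 + 7 = -1)
q(j, s) = -5*s
k = 1/2482 (k = 1/(2477 - 5*(-1)) = 1/(2477 + 5) = 1/2482 ≈ 0.00040290)
(k + 2325) - 1627 = (1/2482 + 2325) - 1627 = 5770651/2482 - 1627 = 1732437/2482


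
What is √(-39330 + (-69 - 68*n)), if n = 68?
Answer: I*√44023 ≈ 209.82*I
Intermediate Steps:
√(-39330 + (-69 - 68*n)) = √(-39330 + (-69 - 68*68)) = √(-39330 + (-69 - 4624)) = √(-39330 - 4693) = √(-44023) = I*√44023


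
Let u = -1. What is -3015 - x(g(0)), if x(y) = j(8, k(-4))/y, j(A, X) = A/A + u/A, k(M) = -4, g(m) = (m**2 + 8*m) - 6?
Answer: -144713/48 ≈ -3014.9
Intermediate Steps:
g(m) = -6 + m**2 + 8*m
j(A, X) = 1 - 1/A (j(A, X) = A/A - 1/A = 1 - 1/A)
x(y) = 7/(8*y) (x(y) = ((-1 + 8)/8)/y = ((1/8)*7)/y = 7/(8*y))
-3015 - x(g(0)) = -3015 - 7/(8*(-6 + 0**2 + 8*0)) = -3015 - 7/(8*(-6 + 0 + 0)) = -3015 - 7/(8*(-6)) = -3015 - 7*(-1)/(8*6) = -3015 - 1*(-7/48) = -3015 + 7/48 = -144713/48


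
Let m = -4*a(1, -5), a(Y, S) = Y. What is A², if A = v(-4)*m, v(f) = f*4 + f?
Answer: 6400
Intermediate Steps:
v(f) = 5*f (v(f) = 4*f + f = 5*f)
m = -4 (m = -4*1 = -4)
A = 80 (A = (5*(-4))*(-4) = -20*(-4) = 80)
A² = 80² = 6400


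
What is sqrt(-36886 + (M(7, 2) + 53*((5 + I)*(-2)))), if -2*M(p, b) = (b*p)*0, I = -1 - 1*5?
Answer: 2*I*sqrt(9195) ≈ 191.78*I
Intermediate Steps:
I = -6 (I = -1 - 5 = -6)
M(p, b) = 0 (M(p, b) = -b*p*0/2 = -1/2*0 = 0)
sqrt(-36886 + (M(7, 2) + 53*((5 + I)*(-2)))) = sqrt(-36886 + (0 + 53*((5 - 6)*(-2)))) = sqrt(-36886 + (0 + 53*(-1*(-2)))) = sqrt(-36886 + (0 + 53*2)) = sqrt(-36886 + (0 + 106)) = sqrt(-36886 + 106) = sqrt(-36780) = 2*I*sqrt(9195)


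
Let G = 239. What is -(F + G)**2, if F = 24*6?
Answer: -146689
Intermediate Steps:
F = 144
-(F + G)**2 = -(144 + 239)**2 = -1*383**2 = -1*146689 = -146689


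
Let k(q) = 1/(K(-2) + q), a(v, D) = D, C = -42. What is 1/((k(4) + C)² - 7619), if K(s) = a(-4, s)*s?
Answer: -64/375391 ≈ -0.00017049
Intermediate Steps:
K(s) = s² (K(s) = s*s = s²)
k(q) = 1/(4 + q) (k(q) = 1/((-2)² + q) = 1/(4 + q))
1/((k(4) + C)² - 7619) = 1/((1/(4 + 4) - 42)² - 7619) = 1/((1/8 - 42)² - 7619) = 1/((⅛ - 42)² - 7619) = 1/((-335/8)² - 7619) = 1/(112225/64 - 7619) = 1/(-375391/64) = -64/375391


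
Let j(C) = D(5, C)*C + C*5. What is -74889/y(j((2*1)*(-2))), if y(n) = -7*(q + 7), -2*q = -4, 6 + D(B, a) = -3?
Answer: 8321/7 ≈ 1188.7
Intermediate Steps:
D(B, a) = -9 (D(B, a) = -6 - 3 = -9)
q = 2 (q = -½*(-4) = 2)
j(C) = -4*C (j(C) = -9*C + C*5 = -9*C + 5*C = -4*C)
y(n) = -63 (y(n) = -7*(2 + 7) = -7*9 = -63)
-74889/y(j((2*1)*(-2))) = -74889/(-63) = -74889*(-1/63) = 8321/7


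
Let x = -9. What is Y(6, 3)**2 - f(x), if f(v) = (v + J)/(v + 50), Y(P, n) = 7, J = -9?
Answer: 2027/41 ≈ 49.439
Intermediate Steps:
f(v) = (-9 + v)/(50 + v) (f(v) = (v - 9)/(v + 50) = (-9 + v)/(50 + v))
Y(6, 3)**2 - f(x) = 7**2 - (-9 - 9)/(50 - 9) = 49 - (-18)/41 = 49 - 1*(-18/41) = 49 + 18/41 = 2027/41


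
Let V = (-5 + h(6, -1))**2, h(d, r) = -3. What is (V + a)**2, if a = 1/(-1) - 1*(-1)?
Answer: 4096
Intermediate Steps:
a = 0 (a = 1*(-1) + 1 = -1 + 1 = 0)
V = 64 (V = (-5 - 3)**2 = (-8)**2 = 64)
(V + a)**2 = (64 + 0)**2 = 64**2 = 4096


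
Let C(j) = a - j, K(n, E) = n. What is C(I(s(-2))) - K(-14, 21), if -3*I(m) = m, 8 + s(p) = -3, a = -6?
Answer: 13/3 ≈ 4.3333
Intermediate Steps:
s(p) = -11 (s(p) = -8 - 3 = -11)
I(m) = -m/3
C(j) = -6 - j
C(I(s(-2))) - K(-14, 21) = (-6 - (-1)*(-11)/3) - 1*(-14) = (-6 - 1*11/3) + 14 = (-6 - 11/3) + 14 = -29/3 + 14 = 13/3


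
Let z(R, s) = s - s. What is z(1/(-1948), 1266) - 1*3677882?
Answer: -3677882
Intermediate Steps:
z(R, s) = 0
z(1/(-1948), 1266) - 1*3677882 = 0 - 1*3677882 = 0 - 3677882 = -3677882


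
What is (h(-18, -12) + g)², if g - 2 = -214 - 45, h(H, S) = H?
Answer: 75625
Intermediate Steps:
g = -257 (g = 2 + (-214 - 45) = 2 - 259 = -257)
(h(-18, -12) + g)² = (-18 - 257)² = (-275)² = 75625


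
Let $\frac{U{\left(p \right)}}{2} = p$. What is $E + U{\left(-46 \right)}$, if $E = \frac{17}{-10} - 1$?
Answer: $- \frac{947}{10} \approx -94.7$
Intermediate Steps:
$E = - \frac{27}{10}$ ($E = 17 \left(- \frac{1}{10}\right) - 1 = - \frac{17}{10} - 1 = - \frac{27}{10} \approx -2.7$)
$U{\left(p \right)} = 2 p$
$E + U{\left(-46 \right)} = - \frac{27}{10} + 2 \left(-46\right) = - \frac{27}{10} - 92 = - \frac{947}{10}$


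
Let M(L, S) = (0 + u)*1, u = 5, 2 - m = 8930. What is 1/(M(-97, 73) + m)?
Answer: -1/8923 ≈ -0.00011207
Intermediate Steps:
m = -8928 (m = 2 - 1*8930 = 2 - 8930 = -8928)
M(L, S) = 5 (M(L, S) = (0 + 5)*1 = 5*1 = 5)
1/(M(-97, 73) + m) = 1/(5 - 8928) = 1/(-8923) = -1/8923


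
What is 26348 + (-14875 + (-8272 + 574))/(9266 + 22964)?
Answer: 849173467/32230 ≈ 26347.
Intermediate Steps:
26348 + (-14875 + (-8272 + 574))/(9266 + 22964) = 26348 + (-14875 - 7698)/32230 = 26348 - 22573*1/32230 = 26348 - 22573/32230 = 849173467/32230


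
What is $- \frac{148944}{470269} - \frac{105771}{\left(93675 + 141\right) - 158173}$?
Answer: $\frac{40155233391}{30265102033} \approx 1.3268$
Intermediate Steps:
$- \frac{148944}{470269} - \frac{105771}{\left(93675 + 141\right) - 158173} = \left(-148944\right) \frac{1}{470269} - \frac{105771}{93816 - 158173} = - \frac{148944}{470269} - \frac{105771}{-64357} = - \frac{148944}{470269} - - \frac{105771}{64357} = - \frac{148944}{470269} + \frac{105771}{64357} = \frac{40155233391}{30265102033}$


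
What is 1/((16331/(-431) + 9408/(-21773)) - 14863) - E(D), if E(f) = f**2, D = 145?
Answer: -2940061252473663/139836444380 ≈ -21025.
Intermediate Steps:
1/((16331/(-431) + 9408/(-21773)) - 14863) - E(D) = 1/((16331/(-431) + 9408/(-21773)) - 14863) - 1*145**2 = 1/((16331*(-1/431) + 9408*(-1/21773)) - 14863) - 1*21025 = 1/((-16331/431 - 9408/21773) - 14863) - 21025 = 1/(-359629711/9384163 - 14863) - 21025 = 1/(-139836444380/9384163) - 21025 = -9384163/139836444380 - 21025 = -2940061252473663/139836444380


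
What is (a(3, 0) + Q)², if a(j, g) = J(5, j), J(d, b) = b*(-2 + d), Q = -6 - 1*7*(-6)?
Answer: 2025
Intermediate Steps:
Q = 36 (Q = -6 - 7*(-6) = -6 + 42 = 36)
a(j, g) = 3*j (a(j, g) = j*(-2 + 5) = j*3 = 3*j)
(a(3, 0) + Q)² = (3*3 + 36)² = (9 + 36)² = 45² = 2025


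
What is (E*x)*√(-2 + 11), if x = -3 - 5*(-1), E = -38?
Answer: -228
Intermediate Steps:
x = 2 (x = -3 + 5 = 2)
(E*x)*√(-2 + 11) = (-38*2)*√(-2 + 11) = -76*√9 = -76*3 = -228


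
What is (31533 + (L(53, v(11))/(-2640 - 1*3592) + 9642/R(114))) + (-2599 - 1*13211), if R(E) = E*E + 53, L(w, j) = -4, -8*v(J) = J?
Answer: 319669002551/20330342 ≈ 15724.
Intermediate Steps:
v(J) = -J/8
R(E) = 53 + E² (R(E) = E² + 53 = 53 + E²)
(31533 + (L(53, v(11))/(-2640 - 1*3592) + 9642/R(114))) + (-2599 - 1*13211) = (31533 + (-4/(-2640 - 1*3592) + 9642/(53 + 114²))) + (-2599 - 1*13211) = (31533 + (-4/(-2640 - 3592) + 9642/(53 + 12996))) + (-2599 - 13211) = (31533 + (-4/(-6232) + 9642/13049)) - 15810 = (31533 + (-4*(-1/6232) + 9642*(1/13049))) - 15810 = (31533 + (1/1558 + 9642/13049)) - 15810 = (31533 + 15035285/20330342) - 15810 = 641091709571/20330342 - 15810 = 319669002551/20330342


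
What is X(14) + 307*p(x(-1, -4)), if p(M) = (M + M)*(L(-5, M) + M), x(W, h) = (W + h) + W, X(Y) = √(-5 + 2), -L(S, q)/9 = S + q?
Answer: -342612 + I*√3 ≈ -3.4261e+5 + 1.732*I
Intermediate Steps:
L(S, q) = -9*S - 9*q (L(S, q) = -9*(S + q) = -9*S - 9*q)
X(Y) = I*√3 (X(Y) = √(-3) = I*√3)
x(W, h) = h + 2*W
p(M) = 2*M*(45 - 8*M) (p(M) = (M + M)*((-9*(-5) - 9*M) + M) = (2*M)*((45 - 9*M) + M) = (2*M)*(45 - 8*M) = 2*M*(45 - 8*M))
X(14) + 307*p(x(-1, -4)) = I*√3 + 307*(2*(-4 + 2*(-1))*(45 - 8*(-4 + 2*(-1)))) = I*√3 + 307*(2*(-4 - 2)*(45 - 8*(-4 - 2))) = I*√3 + 307*(2*(-6)*(45 - 8*(-6))) = I*√3 + 307*(2*(-6)*(45 + 48)) = I*√3 + 307*(2*(-6)*93) = I*√3 + 307*(-1116) = I*√3 - 342612 = -342612 + I*√3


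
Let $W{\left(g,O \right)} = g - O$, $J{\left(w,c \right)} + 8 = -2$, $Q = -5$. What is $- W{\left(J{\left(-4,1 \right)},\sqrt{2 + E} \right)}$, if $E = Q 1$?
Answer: $10 + i \sqrt{3} \approx 10.0 + 1.732 i$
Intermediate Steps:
$J{\left(w,c \right)} = -10$ ($J{\left(w,c \right)} = -8 - 2 = -10$)
$E = -5$ ($E = \left(-5\right) 1 = -5$)
$- W{\left(J{\left(-4,1 \right)},\sqrt{2 + E} \right)} = - (-10 - \sqrt{2 - 5}) = - (-10 - \sqrt{-3}) = - (-10 - i \sqrt{3}) = 10 + i \sqrt{3}$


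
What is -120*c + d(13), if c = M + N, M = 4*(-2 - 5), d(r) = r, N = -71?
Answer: 11893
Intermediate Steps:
M = -28 (M = 4*(-7) = -28)
c = -99 (c = -28 - 71 = -99)
-120*c + d(13) = -120*(-99) + 13 = 11880 + 13 = 11893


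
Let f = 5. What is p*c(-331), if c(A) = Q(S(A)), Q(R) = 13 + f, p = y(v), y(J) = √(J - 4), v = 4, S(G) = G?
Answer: 0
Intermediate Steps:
y(J) = √(-4 + J)
p = 0 (p = √(-4 + 4) = √0 = 0)
Q(R) = 18 (Q(R) = 13 + 5 = 18)
c(A) = 18
p*c(-331) = 0*18 = 0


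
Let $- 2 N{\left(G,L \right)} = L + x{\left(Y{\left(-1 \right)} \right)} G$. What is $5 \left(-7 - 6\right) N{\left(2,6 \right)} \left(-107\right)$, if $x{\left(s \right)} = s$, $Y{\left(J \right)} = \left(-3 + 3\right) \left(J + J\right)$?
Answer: $-20865$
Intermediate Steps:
$Y{\left(J \right)} = 0$ ($Y{\left(J \right)} = 0 \cdot 2 J = 0$)
$N{\left(G,L \right)} = - \frac{L}{2}$ ($N{\left(G,L \right)} = - \frac{L + 0 G}{2} = - \frac{L + 0}{2} = - \frac{L}{2}$)
$5 \left(-7 - 6\right) N{\left(2,6 \right)} \left(-107\right) = 5 \left(-7 - 6\right) \left(\left(- \frac{1}{2}\right) 6\right) \left(-107\right) = 5 \left(-13\right) \left(-3\right) \left(-107\right) = \left(-65\right) \left(-3\right) \left(-107\right) = 195 \left(-107\right) = -20865$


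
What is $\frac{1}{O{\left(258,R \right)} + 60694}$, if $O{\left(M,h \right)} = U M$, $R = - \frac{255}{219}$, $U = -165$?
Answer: $\frac{1}{18124} \approx 5.5175 \cdot 10^{-5}$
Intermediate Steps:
$R = - \frac{85}{73}$ ($R = \left(-255\right) \frac{1}{219} = - \frac{85}{73} \approx -1.1644$)
$O{\left(M,h \right)} = - 165 M$
$\frac{1}{O{\left(258,R \right)} + 60694} = \frac{1}{\left(-165\right) 258 + 60694} = \frac{1}{-42570 + 60694} = \frac{1}{18124}$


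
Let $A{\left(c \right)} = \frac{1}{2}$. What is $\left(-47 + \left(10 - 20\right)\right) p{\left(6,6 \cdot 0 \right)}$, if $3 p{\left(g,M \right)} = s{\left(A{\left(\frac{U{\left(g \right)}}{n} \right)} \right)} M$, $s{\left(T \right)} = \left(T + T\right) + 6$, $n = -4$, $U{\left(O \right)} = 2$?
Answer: $0$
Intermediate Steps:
$A{\left(c \right)} = \frac{1}{2}$
$s{\left(T \right)} = 6 + 2 T$ ($s{\left(T \right)} = 2 T + 6 = 6 + 2 T$)
$p{\left(g,M \right)} = \frac{7 M}{3}$ ($p{\left(g,M \right)} = \frac{\left(6 + 2 \cdot \frac{1}{2}\right) M}{3} = \frac{\left(6 + 1\right) M}{3} = \frac{7 M}{3}$)
$\left(-47 + \left(10 - 20\right)\right) p{\left(6,6 \cdot 0 \right)} = \left(-47 + \left(10 - 20\right)\right) \frac{7 \cdot 6 \cdot 0}{3} = \left(-47 - 10\right) \frac{7}{3} \cdot 0 = \left(-57\right) 0 = 0$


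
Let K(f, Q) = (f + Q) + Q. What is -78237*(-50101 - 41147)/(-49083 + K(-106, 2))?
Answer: -793218864/5465 ≈ -1.4515e+5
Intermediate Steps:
K(f, Q) = f + 2*Q (K(f, Q) = (Q + f) + Q = f + 2*Q)
-78237*(-50101 - 41147)/(-49083 + K(-106, 2)) = -78237*(-50101 - 41147)/(-49083 + (-106 + 2*2)) = -78237*(-91248/(-49083 + (-106 + 4))) = -78237*(-91248/(-49083 - 102)) = -78237/((-49185*(-1/91248))) = -78237/16395/30416 = -78237*30416/16395 = -793218864/5465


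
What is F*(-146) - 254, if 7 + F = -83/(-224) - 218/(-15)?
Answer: -2365381/1680 ≈ -1408.0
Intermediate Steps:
F = 26557/3360 (F = -7 + (-83/(-224) - 218/(-15)) = -7 + (-83*(-1/224) - 218*(-1/15)) = -7 + (83/224 + 218/15) = -7 + 50077/3360 = 26557/3360 ≈ 7.9039)
F*(-146) - 254 = (26557/3360)*(-146) - 254 = -1938661/1680 - 254 = -2365381/1680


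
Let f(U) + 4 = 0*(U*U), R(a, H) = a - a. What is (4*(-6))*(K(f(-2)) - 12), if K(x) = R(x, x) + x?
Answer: 384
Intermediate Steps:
R(a, H) = 0
f(U) = -4 (f(U) = -4 + 0*(U*U) = -4 + 0*U**2 = -4 + 0 = -4)
K(x) = x (K(x) = 0 + x = x)
(4*(-6))*(K(f(-2)) - 12) = (4*(-6))*(-4 - 12) = -24*(-16) = 384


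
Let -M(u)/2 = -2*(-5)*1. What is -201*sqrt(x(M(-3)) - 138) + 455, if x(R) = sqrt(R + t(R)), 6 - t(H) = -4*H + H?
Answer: 455 - 201*sqrt(-138 + I*sqrt(74)) ≈ 381.44 - 2362.4*I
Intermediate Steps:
t(H) = 6 + 3*H (t(H) = 6 - (-4*H + H) = 6 - (-3)*H = 6 + 3*H)
M(u) = -20 (M(u) = -2*(-2*(-5)) = -20)
x(R) = sqrt(6 + 4*R) (x(R) = sqrt(R + (6 + 3*R)) = sqrt(6 + 4*R))
-201*sqrt(x(M(-3)) - 138) + 455 = -201*sqrt(sqrt(6 + 4*(-20)) - 138) + 455 = -201*sqrt(sqrt(6 - 80) - 138) + 455 = -201*sqrt(sqrt(-74) - 138) + 455 = -201*sqrt(I*sqrt(74) - 138) + 455 = -201*sqrt(-138 + I*sqrt(74)) + 455 = 455 - 201*sqrt(-138 + I*sqrt(74))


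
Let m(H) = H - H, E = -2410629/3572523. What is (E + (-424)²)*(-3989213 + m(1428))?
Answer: -854025990038576549/1190841 ≈ -7.1716e+11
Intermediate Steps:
E = -803543/1190841 (E = -2410629*1/3572523 = -803543/1190841 ≈ -0.67477)
m(H) = 0
(E + (-424)²)*(-3989213 + m(1428)) = (-803543/1190841 + (-424)²)*(-3989213 + 0) = (-803543/1190841 + 179776)*(-3989213) = (214083828073/1190841)*(-3989213) = -854025990038576549/1190841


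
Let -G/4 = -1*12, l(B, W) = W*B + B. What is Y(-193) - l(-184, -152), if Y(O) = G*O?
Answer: -37048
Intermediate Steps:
l(B, W) = B + B*W (l(B, W) = B*W + B = B + B*W)
G = 48 (G = -(-4)*12 = -4*(-12) = 48)
Y(O) = 48*O
Y(-193) - l(-184, -152) = 48*(-193) - (-184)*(1 - 152) = -9264 - (-184)*(-151) = -9264 - 1*27784 = -9264 - 27784 = -37048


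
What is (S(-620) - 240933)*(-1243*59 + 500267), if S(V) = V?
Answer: -103126222290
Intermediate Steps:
(S(-620) - 240933)*(-1243*59 + 500267) = (-620 - 240933)*(-1243*59 + 500267) = -241553*(-73337 + 500267) = -241553*426930 = -103126222290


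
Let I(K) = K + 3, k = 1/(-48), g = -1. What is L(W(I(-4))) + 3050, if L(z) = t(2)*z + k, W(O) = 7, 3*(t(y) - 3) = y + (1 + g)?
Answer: 147631/48 ≈ 3075.6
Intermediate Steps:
k = -1/48 ≈ -0.020833
t(y) = 3 + y/3 (t(y) = 3 + (y + (1 - 1))/3 = 3 + (y + 0)/3 = 3 + y/3)
I(K) = 3 + K
L(z) = -1/48 + 11*z/3 (L(z) = (3 + (⅓)*2)*z - 1/48 = (3 + ⅔)*z - 1/48 = 11*z/3 - 1/48 = -1/48 + 11*z/3)
L(W(I(-4))) + 3050 = (-1/48 + (11/3)*7) + 3050 = (-1/48 + 77/3) + 3050 = 1231/48 + 3050 = 147631/48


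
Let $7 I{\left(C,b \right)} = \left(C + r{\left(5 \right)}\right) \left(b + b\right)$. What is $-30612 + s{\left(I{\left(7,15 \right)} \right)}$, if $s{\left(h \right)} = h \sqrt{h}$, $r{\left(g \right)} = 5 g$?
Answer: $-30612 + \frac{7680 \sqrt{105}}{49} \approx -29006.0$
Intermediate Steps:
$I{\left(C,b \right)} = \frac{2 b \left(25 + C\right)}{7}$ ($I{\left(C,b \right)} = \frac{\left(C + 5 \cdot 5\right) \left(b + b\right)}{7} = \frac{\left(C + 25\right) 2 b}{7} = \frac{\left(25 + C\right) 2 b}{7} = \frac{2 b \left(25 + C\right)}{7}$)
$s{\left(h \right)} = h^{\frac{3}{2}}$
$-30612 + s{\left(I{\left(7,15 \right)} \right)} = -30612 + \left(\frac{2}{7} \cdot 15 \left(25 + 7\right)\right)^{\frac{3}{2}} = -30612 + \left(\frac{2}{7} \cdot 15 \cdot 32\right)^{\frac{3}{2}} = -30612 + \left(\frac{960}{7}\right)^{\frac{3}{2}} = -30612 + \frac{7680 \sqrt{105}}{49}$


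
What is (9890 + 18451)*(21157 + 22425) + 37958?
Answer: 1235195420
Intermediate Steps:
(9890 + 18451)*(21157 + 22425) + 37958 = 28341*43582 + 37958 = 1235157462 + 37958 = 1235195420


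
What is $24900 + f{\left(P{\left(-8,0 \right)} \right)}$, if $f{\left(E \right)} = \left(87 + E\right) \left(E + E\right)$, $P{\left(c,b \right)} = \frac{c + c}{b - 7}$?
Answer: $\frac{1240100}{49} \approx 25308.0$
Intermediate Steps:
$P{\left(c,b \right)} = \frac{2 c}{-7 + b}$
$f{\left(E \right)} = 2 E \left(87 + E\right)$ ($f{\left(E \right)} = \left(87 + E\right) 2 E = 2 E \left(87 + E\right)$)
$24900 + f{\left(P{\left(-8,0 \right)} \right)} = 24900 + 2 \cdot 2 \left(-8\right) \frac{1}{-7 + 0} \left(87 + 2 \left(-8\right) \frac{1}{-7 + 0}\right) = 24900 + 2 \cdot 2 \left(-8\right) \frac{1}{-7} \left(87 + 2 \left(-8\right) \frac{1}{-7}\right) = 24900 + 2 \cdot 2 \left(-8\right) \left(- \frac{1}{7}\right) \left(87 + 2 \left(-8\right) \left(- \frac{1}{7}\right)\right) = 24900 + 2 \cdot \frac{16}{7} \left(87 + \frac{16}{7}\right) = 24900 + 2 \cdot \frac{16}{7} \cdot \frac{625}{7} = 24900 + \frac{20000}{49} = \frac{1240100}{49}$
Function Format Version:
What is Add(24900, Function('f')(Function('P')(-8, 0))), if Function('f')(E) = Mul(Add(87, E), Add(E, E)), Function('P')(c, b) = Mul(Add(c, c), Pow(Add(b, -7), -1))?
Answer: Rational(1240100, 49) ≈ 25308.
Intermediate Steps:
Function('P')(c, b) = Mul(2, c, Pow(Add(-7, b), -1)) (Function('P')(c, b) = Mul(Mul(2, c), Pow(Add(-7, b), -1)) = Mul(2, c, Pow(Add(-7, b), -1)))
Function('f')(E) = Mul(2, E, Add(87, E)) (Function('f')(E) = Mul(Add(87, E), Mul(2, E)) = Mul(2, E, Add(87, E)))
Add(24900, Function('f')(Function('P')(-8, 0))) = Add(24900, Mul(2, Mul(2, -8, Pow(Add(-7, 0), -1)), Add(87, Mul(2, -8, Pow(Add(-7, 0), -1))))) = Add(24900, Mul(2, Mul(2, -8, Pow(-7, -1)), Add(87, Mul(2, -8, Pow(-7, -1))))) = Add(24900, Mul(2, Mul(2, -8, Rational(-1, 7)), Add(87, Mul(2, -8, Rational(-1, 7))))) = Add(24900, Mul(2, Rational(16, 7), Add(87, Rational(16, 7)))) = Add(24900, Mul(2, Rational(16, 7), Rational(625, 7))) = Add(24900, Rational(20000, 49)) = Rational(1240100, 49)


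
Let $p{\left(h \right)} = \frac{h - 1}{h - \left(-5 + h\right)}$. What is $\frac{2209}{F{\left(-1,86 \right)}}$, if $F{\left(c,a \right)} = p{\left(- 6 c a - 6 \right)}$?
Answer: $\frac{11045}{509} \approx 21.699$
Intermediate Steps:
$p{\left(h \right)} = - \frac{1}{5} + \frac{h}{5}$ ($p{\left(h \right)} = \frac{-1 + h}{5} = \left(-1 + h\right) \frac{1}{5} = - \frac{1}{5} + \frac{h}{5}$)
$F{\left(c,a \right)} = - \frac{7}{5} - \frac{6 a c}{5}$ ($F{\left(c,a \right)} = - \frac{1}{5} + \frac{- 6 c a - 6}{5} = - \frac{1}{5} + \frac{- 6 a c - 6}{5} = - \frac{1}{5} + \frac{-6 - 6 a c}{5} = - \frac{1}{5} - \left(\frac{6}{5} + \frac{6 a c}{5}\right) = - \frac{7}{5} - \frac{6 a c}{5}$)
$\frac{2209}{F{\left(-1,86 \right)}} = \frac{2209}{- \frac{7}{5} - \frac{516}{5} \left(-1\right)} = \frac{2209}{- \frac{7}{5} + \frac{516}{5}} = \frac{2209}{\frac{509}{5}} = 2209 \cdot \frac{5}{509} = \frac{11045}{509}$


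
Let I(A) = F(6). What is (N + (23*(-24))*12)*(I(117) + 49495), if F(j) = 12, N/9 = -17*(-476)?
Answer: 3277561428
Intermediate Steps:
N = 72828 (N = 9*(-17*(-476)) = 9*8092 = 72828)
I(A) = 12
(N + (23*(-24))*12)*(I(117) + 49495) = (72828 + (23*(-24))*12)*(12 + 49495) = (72828 - 552*12)*49507 = (72828 - 6624)*49507 = 66204*49507 = 3277561428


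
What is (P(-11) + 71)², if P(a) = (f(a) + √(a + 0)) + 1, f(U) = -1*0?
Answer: (72 + I*√11)² ≈ 5173.0 + 477.59*I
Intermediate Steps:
f(U) = 0
P(a) = 1 + √a (P(a) = (0 + √(a + 0)) + 1 = (0 + √a) + 1 = √a + 1 = 1 + √a)
(P(-11) + 71)² = ((1 + √(-11)) + 71)² = ((1 + I*√11) + 71)² = (72 + I*√11)²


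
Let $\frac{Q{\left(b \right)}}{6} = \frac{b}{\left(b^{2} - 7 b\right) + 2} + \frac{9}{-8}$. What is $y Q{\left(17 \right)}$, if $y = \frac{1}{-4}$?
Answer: $\frac{1059}{688} \approx 1.5392$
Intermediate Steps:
$Q{\left(b \right)} = - \frac{27}{4} + \frac{6 b}{2 + b^{2} - 7 b}$ ($Q{\left(b \right)} = 6 \left(\frac{b}{\left(b^{2} - 7 b\right) + 2} + \frac{9}{-8}\right) = 6 \left(\frac{b}{2 + b^{2} - 7 b} + 9 \left(- \frac{1}{8}\right)\right) = 6 \left(\frac{b}{2 + b^{2} - 7 b} - \frac{9}{8}\right) = 6 \left(- \frac{9}{8} + \frac{b}{2 + b^{2} - 7 b}\right) = - \frac{27}{4} + \frac{6 b}{2 + b^{2} - 7 b}$)
$y = - \frac{1}{4} \approx -0.25$
$y Q{\left(17 \right)} = - \frac{\frac{3}{4} \frac{1}{2 + 17^{2} - 119} \left(-18 - 9 \cdot 17^{2} + 71 \cdot 17\right)}{4} = - \frac{\frac{3}{4} \frac{1}{2 + 289 - 119} \left(-18 - 2601 + 1207\right)}{4} = - \frac{\frac{3}{4} \cdot \frac{1}{172} \left(-18 - 2601 + 1207\right)}{4} = - \frac{\frac{3}{4} \cdot \frac{1}{172} \left(-1412\right)}{4} = \left(- \frac{1}{4}\right) \left(- \frac{1059}{172}\right) = \frac{1059}{688}$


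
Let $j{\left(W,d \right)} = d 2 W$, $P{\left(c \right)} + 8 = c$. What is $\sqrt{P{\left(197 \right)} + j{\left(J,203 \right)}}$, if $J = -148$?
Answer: $i \sqrt{59899} \approx 244.74 i$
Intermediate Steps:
$P{\left(c \right)} = -8 + c$
$j{\left(W,d \right)} = 2 W d$ ($j{\left(W,d \right)} = 2 d W = 2 W d$)
$\sqrt{P{\left(197 \right)} + j{\left(J,203 \right)}} = \sqrt{\left(-8 + 197\right) + 2 \left(-148\right) 203} = \sqrt{189 - 60088} = \sqrt{-59899} = i \sqrt{59899}$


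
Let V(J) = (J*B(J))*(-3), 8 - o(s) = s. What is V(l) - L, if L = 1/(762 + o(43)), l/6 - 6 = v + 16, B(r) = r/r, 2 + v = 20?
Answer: -523441/727 ≈ -720.00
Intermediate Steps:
v = 18 (v = -2 + 20 = 18)
o(s) = 8 - s
B(r) = 1
l = 240 (l = 36 + 6*(18 + 16) = 36 + 6*34 = 36 + 204 = 240)
V(J) = -3*J (V(J) = (J*1)*(-3) = J*(-3) = -3*J)
L = 1/727 (L = 1/(762 + (8 - 1*43)) = 1/(762 + (8 - 43)) = 1/(762 - 35) = 1/727 ≈ 0.0013755)
V(l) - L = -3*240 - 1*1/727 = -720 - 1/727 = -523441/727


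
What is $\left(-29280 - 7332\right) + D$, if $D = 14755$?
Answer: $-21857$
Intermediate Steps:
$\left(-29280 - 7332\right) + D = \left(-29280 - 7332\right) + 14755 = -36612 + 14755 = -21857$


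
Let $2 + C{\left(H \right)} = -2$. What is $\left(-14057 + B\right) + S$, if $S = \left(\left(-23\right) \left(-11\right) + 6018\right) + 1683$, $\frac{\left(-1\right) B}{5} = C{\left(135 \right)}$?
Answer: $-6083$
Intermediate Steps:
$C{\left(H \right)} = -4$ ($C{\left(H \right)} = -2 - 2 = -4$)
$B = 20$ ($B = \left(-5\right) \left(-4\right) = 20$)
$S = 7954$ ($S = \left(253 + 6018\right) + 1683 = 6271 + 1683 = 7954$)
$\left(-14057 + B\right) + S = \left(-14057 + 20\right) + 7954 = -14037 + 7954 = -6083$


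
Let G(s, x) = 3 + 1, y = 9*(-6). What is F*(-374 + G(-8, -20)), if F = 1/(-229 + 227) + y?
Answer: 20165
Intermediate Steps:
y = -54
F = -109/2 (F = 1/(-229 + 227) - 54 = 1/(-2) - 54 = -½ - 54 = -109/2 ≈ -54.500)
G(s, x) = 4
F*(-374 + G(-8, -20)) = -109*(-374 + 4)/2 = -109/2*(-370) = 20165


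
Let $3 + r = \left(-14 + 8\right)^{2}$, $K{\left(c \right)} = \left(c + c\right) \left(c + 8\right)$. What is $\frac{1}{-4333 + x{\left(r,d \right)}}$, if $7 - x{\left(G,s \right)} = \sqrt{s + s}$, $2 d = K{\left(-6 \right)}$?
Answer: $\frac{i}{2 \left(\sqrt{6} - 2163 i\right)} \approx -0.00023116 + 2.6178 \cdot 10^{-7} i$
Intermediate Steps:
$K{\left(c \right)} = 2 c \left(8 + c\right)$
$d = -12$ ($d = \frac{2 \left(-6\right) \left(8 - 6\right)}{2} = \frac{2 \left(-6\right) 2}{2} = \frac{1}{2} \left(-24\right) = -12$)
$r = 33$ ($r = -3 + \left(-14 + 8\right)^{2} = -3 + \left(-6\right)^{2} = -3 + 36 = 33$)
$x{\left(G,s \right)} = 7 - \sqrt{2} \sqrt{s}$ ($x{\left(G,s \right)} = 7 - \sqrt{s + s} = 7 - \sqrt{2 s} = 7 - \sqrt{2} \sqrt{s}$)
$\frac{1}{-4333 + x{\left(r,d \right)}} = \frac{1}{-4333 + \left(7 - \sqrt{2} \sqrt{-12}\right)} = \frac{1}{-4333 + \left(7 - \sqrt{2} \cdot 2 i \sqrt{3}\right)} = \frac{1}{-4333 + \left(7 - 2 i \sqrt{6}\right)} = \frac{1}{-4326 - 2 i \sqrt{6}}$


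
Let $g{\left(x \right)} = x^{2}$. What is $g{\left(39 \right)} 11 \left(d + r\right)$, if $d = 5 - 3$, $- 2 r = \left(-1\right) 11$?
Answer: $\frac{250965}{2} \approx 1.2548 \cdot 10^{5}$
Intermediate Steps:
$r = \frac{11}{2}$ ($r = - \frac{\left(-1\right) 11}{2} = \left(- \frac{1}{2}\right) \left(-11\right) = \frac{11}{2} \approx 5.5$)
$d = 2$ ($d = 5 - 3 = 2$)
$g{\left(39 \right)} 11 \left(d + r\right) = 39^{2} \cdot 11 \left(2 + \frac{11}{2}\right) = 1521 \cdot 11 \cdot \frac{15}{2} = 1521 \cdot \frac{165}{2} = \frac{250965}{2}$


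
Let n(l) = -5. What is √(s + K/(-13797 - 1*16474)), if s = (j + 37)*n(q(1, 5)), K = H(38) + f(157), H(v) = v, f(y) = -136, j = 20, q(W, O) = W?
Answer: I*√261152064127/30271 ≈ 16.882*I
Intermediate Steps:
K = -98 (K = 38 - 136 = -98)
s = -285 (s = (20 + 37)*(-5) = 57*(-5) = -285)
√(s + K/(-13797 - 1*16474)) = √(-285 - 98/(-13797 - 1*16474)) = √(-285 - 98/(-13797 - 16474)) = √(-285 - 98/(-30271)) = √(-285 - 98*(-1/30271)) = √(-285 + 98/30271) = √(-8627137/30271) = I*√261152064127/30271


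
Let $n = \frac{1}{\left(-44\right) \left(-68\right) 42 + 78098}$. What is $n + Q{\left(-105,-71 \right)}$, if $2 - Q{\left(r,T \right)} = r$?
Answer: $\frac{21802535}{203762} \approx 107.0$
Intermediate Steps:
$Q{\left(r,T \right)} = 2 - r$
$n = \frac{1}{203762}$ ($n = \frac{1}{2992 \cdot 42 + 78098} = \frac{1}{125664 + 78098} = \frac{1}{203762} \approx 4.9077 \cdot 10^{-6}$)
$n + Q{\left(-105,-71 \right)} = \frac{1}{203762} + \left(2 - -105\right) = \frac{1}{203762} + \left(2 + 105\right) = \frac{1}{203762} + 107 = \frac{21802535}{203762}$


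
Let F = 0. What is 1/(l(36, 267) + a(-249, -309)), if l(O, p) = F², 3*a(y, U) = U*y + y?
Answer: 1/25564 ≈ 3.9118e-5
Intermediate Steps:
a(y, U) = y/3 + U*y/3 (a(y, U) = (U*y + y)/3 = (y + U*y)/3 = y/3 + U*y/3)
l(O, p) = 0 (l(O, p) = 0² = 0)
1/(l(36, 267) + a(-249, -309)) = 1/(0 + (⅓)*(-249)*(1 - 309)) = 1/(0 + (⅓)*(-249)*(-308)) = 1/(0 + 25564) = 1/25564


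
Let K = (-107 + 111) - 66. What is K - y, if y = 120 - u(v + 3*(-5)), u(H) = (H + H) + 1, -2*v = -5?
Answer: -206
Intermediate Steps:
v = 5/2 (v = -½*(-5) = 5/2 ≈ 2.5000)
K = -62 (K = 4 - 66 = -62)
u(H) = 1 + 2*H (u(H) = 2*H + 1 = 1 + 2*H)
y = 144 (y = 120 - (1 + 2*(5/2 + 3*(-5))) = 120 - (1 + 2*(5/2 - 15)) = 120 - (1 + 2*(-25/2)) = 120 - (1 - 25) = 120 - 1*(-24) = 120 + 24 = 144)
K - y = -62 - 1*144 = -62 - 144 = -206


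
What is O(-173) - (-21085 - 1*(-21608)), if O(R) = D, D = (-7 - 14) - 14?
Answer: -558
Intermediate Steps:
D = -35 (D = -21 - 14 = -35)
O(R) = -35
O(-173) - (-21085 - 1*(-21608)) = -35 - (-21085 - 1*(-21608)) = -35 - (-21085 + 21608) = -35 - 1*523 = -35 - 523 = -558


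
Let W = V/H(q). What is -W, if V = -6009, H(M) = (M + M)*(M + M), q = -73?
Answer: 6009/21316 ≈ 0.28190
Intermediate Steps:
H(M) = 4*M² (H(M) = (2*M)*(2*M) = 4*M²)
W = -6009/21316 (W = -6009/(4*(-73)²) = -6009/(4*5329) = -6009/21316 ≈ -0.28190)
-W = -1*(-6009/21316) = 6009/21316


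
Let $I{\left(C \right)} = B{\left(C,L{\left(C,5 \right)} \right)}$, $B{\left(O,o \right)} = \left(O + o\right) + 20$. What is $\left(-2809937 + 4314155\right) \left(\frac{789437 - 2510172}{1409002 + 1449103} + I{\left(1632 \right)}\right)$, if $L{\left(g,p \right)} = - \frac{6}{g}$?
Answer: $\frac{193111722709573071}{77740456} \approx 2.4841 \cdot 10^{9}$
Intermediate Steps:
$B{\left(O,o \right)} = 20 + O + o$
$I{\left(C \right)} = 20 + C - \frac{6}{C}$
$\left(-2809937 + 4314155\right) \left(\frac{789437 - 2510172}{1409002 + 1449103} + I{\left(1632 \right)}\right) = \left(-2809937 + 4314155\right) \left(\frac{789437 - 2510172}{1409002 + 1449103} + \left(20 + 1632 - \frac{6}{1632}\right)\right) = 1504218 \left(- \frac{1720735}{2858105} + \left(20 + 1632 - \frac{1}{272}\right)\right) = 1504218 \left(\left(-1720735\right) \frac{1}{2858105} + \left(20 + 1632 - \frac{1}{272}\right)\right) = 1504218 \left(- \frac{344147}{571621} + \frac{449343}{272}\right) = 1504218 \cdot \frac{256760287019}{155480912} = \frac{193111722709573071}{77740456}$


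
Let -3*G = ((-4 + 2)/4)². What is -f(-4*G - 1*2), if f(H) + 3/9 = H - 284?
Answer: 286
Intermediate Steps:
G = -1/12 (G = -(-4 + 2)²/16/3 = -(-2*¼)²/3 = -(-½)²/3 = -⅓*¼ = -1/12 ≈ -0.083333)
f(H) = -853/3 + H (f(H) = -⅓ + (H - 284) = -⅓ + (-284 + H) = -853/3 + H)
-f(-4*G - 1*2) = -(-853/3 + (-4*(-1/12) - 1*2)) = -(-853/3 + (⅓ - 2)) = -(-853/3 - 5/3) = -1*(-286) = 286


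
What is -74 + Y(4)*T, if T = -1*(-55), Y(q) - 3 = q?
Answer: 311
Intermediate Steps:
Y(q) = 3 + q
T = 55
-74 + Y(4)*T = -74 + (3 + 4)*55 = -74 + 7*55 = -74 + 385 = 311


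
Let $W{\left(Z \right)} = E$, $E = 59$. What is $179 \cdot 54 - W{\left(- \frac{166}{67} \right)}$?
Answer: $9607$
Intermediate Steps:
$W{\left(Z \right)} = 59$
$179 \cdot 54 - W{\left(- \frac{166}{67} \right)} = 179 \cdot 54 - 59 = 9666 - 59 = 9607$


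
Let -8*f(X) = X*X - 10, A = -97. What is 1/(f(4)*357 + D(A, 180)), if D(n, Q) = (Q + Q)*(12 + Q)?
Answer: 4/275409 ≈ 1.4524e-5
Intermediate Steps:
D(n, Q) = 2*Q*(12 + Q) (D(n, Q) = (2*Q)*(12 + Q) = 2*Q*(12 + Q))
f(X) = 5/4 - X²/8 (f(X) = -(X*X - 10)/8 = -(X² - 10)/8 = -(-10 + X²)/8 = 5/4 - X²/8)
1/(f(4)*357 + D(A, 180)) = 1/((5/4 - ⅛*4²)*357 + 2*180*(12 + 180)) = 1/((5/4 - ⅛*16)*357 + 2*180*192) = 1/((5/4 - 2)*357 + 69120) = 1/(-¾*357 + 69120) = 1/(-1071/4 + 69120) = 1/(275409/4) = 4/275409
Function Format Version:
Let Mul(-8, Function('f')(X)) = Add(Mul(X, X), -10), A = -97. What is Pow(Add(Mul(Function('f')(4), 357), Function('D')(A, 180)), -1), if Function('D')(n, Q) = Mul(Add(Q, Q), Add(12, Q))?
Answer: Rational(4, 275409) ≈ 1.4524e-5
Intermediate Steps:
Function('D')(n, Q) = Mul(2, Q, Add(12, Q)) (Function('D')(n, Q) = Mul(Mul(2, Q), Add(12, Q)) = Mul(2, Q, Add(12, Q)))
Function('f')(X) = Add(Rational(5, 4), Mul(Rational(-1, 8), Pow(X, 2))) (Function('f')(X) = Mul(Rational(-1, 8), Add(Mul(X, X), -10)) = Mul(Rational(-1, 8), Add(Pow(X, 2), -10)) = Mul(Rational(-1, 8), Add(-10, Pow(X, 2))) = Add(Rational(5, 4), Mul(Rational(-1, 8), Pow(X, 2))))
Pow(Add(Mul(Function('f')(4), 357), Function('D')(A, 180)), -1) = Pow(Add(Mul(Add(Rational(5, 4), Mul(Rational(-1, 8), Pow(4, 2))), 357), Mul(2, 180, Add(12, 180))), -1) = Pow(Add(Mul(Add(Rational(5, 4), Mul(Rational(-1, 8), 16)), 357), Mul(2, 180, 192)), -1) = Pow(Add(Mul(Add(Rational(5, 4), -2), 357), 69120), -1) = Pow(Add(Mul(Rational(-3, 4), 357), 69120), -1) = Pow(Add(Rational(-1071, 4), 69120), -1) = Pow(Rational(275409, 4), -1) = Rational(4, 275409)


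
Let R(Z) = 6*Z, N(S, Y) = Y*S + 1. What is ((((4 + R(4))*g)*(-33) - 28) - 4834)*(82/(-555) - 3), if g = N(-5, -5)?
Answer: 50463842/555 ≈ 90926.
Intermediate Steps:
N(S, Y) = 1 + S*Y (N(S, Y) = S*Y + 1 = 1 + S*Y)
g = 26 (g = 1 - 5*(-5) = 1 + 25 = 26)
((((4 + R(4))*g)*(-33) - 28) - 4834)*(82/(-555) - 3) = ((((4 + 6*4)*26)*(-33) - 28) - 4834)*(82/(-555) - 3) = ((((4 + 24)*26)*(-33) - 28) - 4834)*(82*(-1/555) - 3) = (((28*26)*(-33) - 28) - 4834)*(-82/555 - 3) = ((728*(-33) - 28) - 4834)*(-1747/555) = ((-24024 - 28) - 4834)*(-1747/555) = (-24052 - 4834)*(-1747/555) = -28886*(-1747/555) = 50463842/555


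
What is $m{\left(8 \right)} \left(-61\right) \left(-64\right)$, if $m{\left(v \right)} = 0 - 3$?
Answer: $-11712$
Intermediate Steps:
$m{\left(v \right)} = -3$ ($m{\left(v \right)} = 0 - 3 = -3$)
$m{\left(8 \right)} \left(-61\right) \left(-64\right) = \left(-3\right) \left(-61\right) \left(-64\right) = 183 \left(-64\right) = -11712$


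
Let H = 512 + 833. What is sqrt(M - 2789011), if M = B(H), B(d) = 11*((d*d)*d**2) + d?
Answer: sqrt(35998283169209) ≈ 5.9999e+6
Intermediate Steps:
H = 1345
B(d) = d + 11*d**4 (B(d) = 11*(d**2*d**2) + d = 11*d**4 + d = d + 11*d**4)
M = 35998285958220 (M = 1345 + 11*1345**4 = 1345 + 11*3272571450625 = 1345 + 35998285956875 = 35998285958220)
sqrt(M - 2789011) = sqrt(35998285958220 - 2789011) = sqrt(35998283169209)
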